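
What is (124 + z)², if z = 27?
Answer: 22801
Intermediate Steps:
(124 + z)² = (124 + 27)² = 151² = 22801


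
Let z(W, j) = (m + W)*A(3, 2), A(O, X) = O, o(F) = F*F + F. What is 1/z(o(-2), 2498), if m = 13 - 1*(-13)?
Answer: 1/84 ≈ 0.011905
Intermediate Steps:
o(F) = F + F² (o(F) = F² + F = F + F²)
m = 26 (m = 13 + 13 = 26)
z(W, j) = 78 + 3*W (z(W, j) = (26 + W)*3 = 78 + 3*W)
1/z(o(-2), 2498) = 1/(78 + 3*(-2*(1 - 2))) = 1/(78 + 3*(-2*(-1))) = 1/(78 + 3*2) = 1/(78 + 6) = 1/84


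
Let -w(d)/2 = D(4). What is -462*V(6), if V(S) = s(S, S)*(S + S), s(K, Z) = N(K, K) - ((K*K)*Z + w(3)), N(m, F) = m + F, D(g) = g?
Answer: 1086624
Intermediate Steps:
w(d) = -8 (w(d) = -2*4 = -8)
N(m, F) = F + m
s(K, Z) = 8 + 2*K - Z*K² (s(K, Z) = (K + K) - ((K*K)*Z - 8) = 2*K - (K²*Z - 8) = 2*K - (Z*K² - 8) = 2*K - (-8 + Z*K²) = 2*K + (8 - Z*K²) = 8 + 2*K - Z*K²)
V(S) = 2*S*(8 - S³ + 2*S) (V(S) = (8 + 2*S - S*S²)*(S + S) = (8 + 2*S - S³)*(2*S) = (8 - S³ + 2*S)*(2*S) = 2*S*(8 - S³ + 2*S))
-462*V(6) = -924*6*(8 - 1*6³ + 2*6) = -924*6*(8 - 1*216 + 12) = -924*6*(8 - 216 + 12) = -924*6*(-196) = -462*(-2352) = 1086624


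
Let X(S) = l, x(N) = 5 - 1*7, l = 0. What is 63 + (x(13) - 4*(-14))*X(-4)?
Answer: 63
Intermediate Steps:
x(N) = -2 (x(N) = 5 - 7 = -2)
X(S) = 0
63 + (x(13) - 4*(-14))*X(-4) = 63 + (-2 - 4*(-14))*0 = 63 + (-2 - 1*(-56))*0 = 63 + (-2 + 56)*0 = 63 + 54*0 = 63 + 0 = 63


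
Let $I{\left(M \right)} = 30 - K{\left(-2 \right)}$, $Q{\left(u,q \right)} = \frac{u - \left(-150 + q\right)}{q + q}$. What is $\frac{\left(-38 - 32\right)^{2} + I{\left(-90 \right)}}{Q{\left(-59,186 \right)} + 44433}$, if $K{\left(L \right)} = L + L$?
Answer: $\frac{1835448}{16528981} \approx 0.11104$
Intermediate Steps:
$K{\left(L \right)} = 2 L$
$Q{\left(u,q \right)} = \frac{150 + u - q}{2 q}$
$I{\left(M \right)} = 34$ ($I{\left(M \right)} = 30 - 2 \left(-2\right) = 30 - -4 = 30 + 4 = 34$)
$\frac{\left(-38 - 32\right)^{2} + I{\left(-90 \right)}}{Q{\left(-59,186 \right)} + 44433} = \frac{\left(-38 - 32\right)^{2} + 34}{\frac{150 - 59 - 186}{2 \cdot 186} + 44433} = \frac{\left(-70\right)^{2} + 34}{\frac{1}{2} \cdot \frac{1}{186} \left(150 - 59 - 186\right) + 44433} = \frac{4900 + 34}{\frac{1}{2} \cdot \frac{1}{186} \left(-95\right) + 44433} = \frac{4934}{- \frac{95}{372} + 44433} = \frac{4934}{\frac{16528981}{372}} = 4934 \cdot \frac{372}{16528981} = \frac{1835448}{16528981}$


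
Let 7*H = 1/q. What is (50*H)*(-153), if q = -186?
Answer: 1275/217 ≈ 5.8756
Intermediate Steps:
H = -1/1302 (H = (1/7)/(-186) = (1/7)*(-1/186) = -1/1302 ≈ -0.00076805)
(50*H)*(-153) = (50*(-1/1302))*(-153) = -25/651*(-153) = 1275/217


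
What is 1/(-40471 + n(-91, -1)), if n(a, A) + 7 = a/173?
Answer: -173/7002785 ≈ -2.4704e-5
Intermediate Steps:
n(a, A) = -7 + a/173
1/(-40471 + n(-91, -1)) = 1/(-40471 + (-7 + (1/173)*(-91))) = 1/(-40471 + (-7 - 91/173)) = 1/(-40471 - 1302/173) = 1/(-7002785/173) = -173/7002785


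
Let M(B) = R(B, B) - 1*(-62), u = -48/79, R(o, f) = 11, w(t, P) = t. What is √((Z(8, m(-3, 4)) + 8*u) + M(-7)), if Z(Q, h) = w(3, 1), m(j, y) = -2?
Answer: 2*√110995/79 ≈ 8.4344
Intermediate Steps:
Z(Q, h) = 3
u = -48/79 (u = -48*1/79 = -48/79 ≈ -0.60759)
M(B) = 73 (M(B) = 11 - 1*(-62) = 11 + 62 = 73)
√((Z(8, m(-3, 4)) + 8*u) + M(-7)) = √((3 + 8*(-48/79)) + 73) = √((3 - 384/79) + 73) = √(-147/79 + 73) = √(5620/79) = 2*√110995/79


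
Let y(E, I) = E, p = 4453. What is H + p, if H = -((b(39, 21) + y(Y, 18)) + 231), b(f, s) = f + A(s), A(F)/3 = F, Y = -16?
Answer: 4136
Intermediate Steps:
A(F) = 3*F
b(f, s) = f + 3*s
H = -317 (H = -(((39 + 3*21) - 16) + 231) = -(((39 + 63) - 16) + 231) = -((102 - 16) + 231) = -(86 + 231) = -1*317 = -317)
H + p = -317 + 4453 = 4136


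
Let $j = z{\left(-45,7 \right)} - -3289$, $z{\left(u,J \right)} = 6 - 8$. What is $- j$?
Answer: $-3287$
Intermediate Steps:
$z{\left(u,J \right)} = -2$ ($z{\left(u,J \right)} = 6 - 8 = -2$)
$j = 3287$ ($j = -2 - -3289 = -2 + 3289 = 3287$)
$- j = \left(-1\right) 3287 = -3287$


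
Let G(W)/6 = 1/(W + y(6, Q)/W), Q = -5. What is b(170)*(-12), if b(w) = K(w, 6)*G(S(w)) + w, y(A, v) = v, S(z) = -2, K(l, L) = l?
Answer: -26520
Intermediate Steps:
G(W) = 6/(W - 5/W)
b(w) = 13*w (b(w) = w*(6*(-2)/(-5 + (-2)²)) + w = w*(6*(-2)/(-5 + 4)) + w = w*(6*(-2)/(-1)) + w = w*(6*(-2)*(-1)) + w = w*12 + w = 12*w + w = 13*w)
b(170)*(-12) = (13*170)*(-12) = 2210*(-12) = -26520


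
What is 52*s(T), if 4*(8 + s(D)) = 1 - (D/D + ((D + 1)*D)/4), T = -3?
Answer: -871/2 ≈ -435.50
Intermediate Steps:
s(D) = -8 - D*(1 + D)/16 (s(D) = -8 + (1 - (D/D + ((D + 1)*D)/4))/4 = -8 + (1 - (1 + ((1 + D)*D)*(1/4)))/4 = -8 + (1 - (1 + (D*(1 + D))*(1/4)))/4 = -8 + (1 - (1 + D*(1 + D)/4))/4 = -8 + (1 + (-1 - D*(1 + D)/4))/4 = -8 + (-D*(1 + D)/4)/4 = -8 - D*(1 + D)/16)
52*s(T) = 52*(-8 - 1/16*(-3) - 1/16*(-3)**2) = 52*(-8 + 3/16 - 1/16*9) = 52*(-8 + 3/16 - 9/16) = 52*(-67/8) = -871/2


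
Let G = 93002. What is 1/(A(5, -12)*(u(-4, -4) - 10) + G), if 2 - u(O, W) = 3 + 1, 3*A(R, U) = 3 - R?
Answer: 1/93010 ≈ 1.0752e-5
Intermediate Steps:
A(R, U) = 1 - R/3 (A(R, U) = (3 - R)/3 = 1 - R/3)
u(O, W) = -2 (u(O, W) = 2 - (3 + 1) = 2 - 1*4 = 2 - 4 = -2)
1/(A(5, -12)*(u(-4, -4) - 10) + G) = 1/((1 - ⅓*5)*(-2 - 10) + 93002) = 1/((1 - 5/3)*(-12) + 93002) = 1/(-⅔*(-12) + 93002) = 1/(8 + 93002) = 1/93010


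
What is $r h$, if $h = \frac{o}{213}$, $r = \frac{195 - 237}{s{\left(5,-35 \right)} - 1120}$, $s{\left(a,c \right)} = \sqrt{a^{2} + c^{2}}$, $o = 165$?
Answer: $\frac{51744}{1779473} + \frac{1155 \sqrt{2}}{1779473} \approx 0.029996$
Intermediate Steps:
$r = - \frac{42}{-1120 + 25 \sqrt{2}}$ ($r = \frac{195 - 237}{\sqrt{5^{2} + \left(-35\right)^{2}} - 1120} = - \frac{42}{\sqrt{25 + 1225} - 1120} = - \frac{42}{\sqrt{1250} - 1120} = - \frac{42}{25 \sqrt{2} - 1120} = - \frac{42}{-1120 + 25 \sqrt{2}} \approx 0.038722$)
$h = \frac{55}{71}$ ($h = \frac{165}{213} = 165 \cdot \frac{1}{213} = \frac{55}{71} \approx 0.77465$)
$r h = \left(\frac{4704}{125315} + \frac{21 \sqrt{2}}{25063}\right) \frac{55}{71} = \frac{51744}{1779473} + \frac{1155 \sqrt{2}}{1779473}$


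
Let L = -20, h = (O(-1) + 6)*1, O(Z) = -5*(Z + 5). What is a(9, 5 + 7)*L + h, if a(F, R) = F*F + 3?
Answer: -1694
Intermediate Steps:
a(F, R) = 3 + F² (a(F, R) = F² + 3 = 3 + F²)
O(Z) = -25 - 5*Z (O(Z) = -5*(5 + Z) = -25 - 5*Z)
h = -14 (h = ((-25 - 5*(-1)) + 6)*1 = ((-25 + 5) + 6)*1 = (-20 + 6)*1 = -14*1 = -14)
a(9, 5 + 7)*L + h = (3 + 9²)*(-20) - 14 = (3 + 81)*(-20) - 14 = 84*(-20) - 14 = -1680 - 14 = -1694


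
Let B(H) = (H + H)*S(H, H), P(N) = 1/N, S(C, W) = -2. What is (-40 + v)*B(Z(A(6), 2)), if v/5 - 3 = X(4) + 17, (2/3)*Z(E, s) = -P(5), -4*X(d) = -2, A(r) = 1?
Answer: 75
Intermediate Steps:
X(d) = ½ (X(d) = -¼*(-2) = ½)
Z(E, s) = -3/10 (Z(E, s) = 3*(-1/5)/2 = 3*(-1*⅕)/2 = (3/2)*(-⅕) = -3/10)
v = 205/2 (v = 15 + 5*(½ + 17) = 15 + 5*(35/2) = 15 + 175/2 = 205/2 ≈ 102.50)
B(H) = -4*H (B(H) = (H + H)*(-2) = (2*H)*(-2) = -4*H)
(-40 + v)*B(Z(A(6), 2)) = (-40 + 205/2)*(-4*(-3/10)) = (125/2)*(6/5) = 75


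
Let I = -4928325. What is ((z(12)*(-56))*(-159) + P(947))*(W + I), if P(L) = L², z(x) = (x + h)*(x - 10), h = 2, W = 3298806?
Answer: -1867625945799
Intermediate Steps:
z(x) = (-10 + x)*(2 + x) (z(x) = (x + 2)*(x - 10) = (2 + x)*(-10 + x) = (-10 + x)*(2 + x))
((z(12)*(-56))*(-159) + P(947))*(W + I) = (((-20 + 12² - 8*12)*(-56))*(-159) + 947²)*(3298806 - 4928325) = (((-20 + 144 - 96)*(-56))*(-159) + 896809)*(-1629519) = ((28*(-56))*(-159) + 896809)*(-1629519) = (-1568*(-159) + 896809)*(-1629519) = (249312 + 896809)*(-1629519) = 1146121*(-1629519) = -1867625945799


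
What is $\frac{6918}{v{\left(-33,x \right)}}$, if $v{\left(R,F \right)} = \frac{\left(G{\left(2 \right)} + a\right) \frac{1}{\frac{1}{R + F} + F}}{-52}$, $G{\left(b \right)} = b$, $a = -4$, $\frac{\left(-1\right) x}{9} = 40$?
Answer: $- \frac{8482634836}{131} \approx -6.4753 \cdot 10^{7}$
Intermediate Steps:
$x = -360$ ($x = \left(-9\right) 40 = -360$)
$v{\left(R,F \right)} = \frac{1}{26 \left(F + \frac{1}{F + R}\right)}$ ($v{\left(R,F \right)} = \frac{\left(2 - 4\right) \frac{1}{\frac{1}{R + F} + F}}{-52} = - \frac{2}{\frac{1}{F + R} + F} \left(- \frac{1}{52}\right) = - \frac{2}{F + \frac{1}{F + R}} \left(- \frac{1}{52}\right) = \frac{1}{26 \left(F + \frac{1}{F + R}\right)}$)
$\frac{6918}{v{\left(-33,x \right)}} = \frac{6918}{\frac{1}{26} \frac{1}{1 + \left(-360\right)^{2} - -11880} \left(-360 - 33\right)} = \frac{6918}{\frac{1}{26} \frac{1}{1 + 129600 + 11880} \left(-393\right)} = \frac{6918}{\frac{1}{26} \cdot \frac{1}{141481} \left(-393\right)} = \frac{6918}{- \frac{393}{3678506}} = 6918 \left(- \frac{3678506}{393}\right) = - \frac{8482634836}{131}$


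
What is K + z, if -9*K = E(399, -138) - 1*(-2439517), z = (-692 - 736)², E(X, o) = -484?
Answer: 5304541/3 ≈ 1.7682e+6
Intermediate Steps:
z = 2039184 (z = (-1428)² = 2039184)
K = -813011/3 (K = -(-484 - 1*(-2439517))/9 = -(-484 + 2439517)/9 = -⅑*2439033 = -813011/3 ≈ -2.7100e+5)
K + z = -813011/3 + 2039184 = 5304541/3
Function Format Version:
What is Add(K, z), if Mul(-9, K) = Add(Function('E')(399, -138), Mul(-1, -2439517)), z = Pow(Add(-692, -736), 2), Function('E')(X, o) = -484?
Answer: Rational(5304541, 3) ≈ 1.7682e+6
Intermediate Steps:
z = 2039184 (z = Pow(-1428, 2) = 2039184)
K = Rational(-813011, 3) (K = Mul(Rational(-1, 9), Add(-484, Mul(-1, -2439517))) = Mul(Rational(-1, 9), Add(-484, 2439517)) = Mul(Rational(-1, 9), 2439033) = Rational(-813011, 3) ≈ -2.7100e+5)
Add(K, z) = Add(Rational(-813011, 3), 2039184) = Rational(5304541, 3)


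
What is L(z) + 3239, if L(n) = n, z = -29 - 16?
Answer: 3194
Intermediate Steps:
z = -45
L(z) + 3239 = -45 + 3239 = 3194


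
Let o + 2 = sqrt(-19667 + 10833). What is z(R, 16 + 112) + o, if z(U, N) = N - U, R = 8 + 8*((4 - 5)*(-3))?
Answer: 94 + I*sqrt(8834) ≈ 94.0 + 93.989*I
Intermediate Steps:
R = 32 (R = 8 + 8*(-1*(-3)) = 8 + 8*3 = 8 + 24 = 32)
o = -2 + I*sqrt(8834) (o = -2 + sqrt(-19667 + 10833) = -2 + sqrt(-8834) = -2 + I*sqrt(8834) ≈ -2.0 + 93.989*I)
z(R, 16 + 112) + o = ((16 + 112) - 1*32) + (-2 + I*sqrt(8834)) = (128 - 32) + (-2 + I*sqrt(8834)) = 96 + (-2 + I*sqrt(8834)) = 94 + I*sqrt(8834)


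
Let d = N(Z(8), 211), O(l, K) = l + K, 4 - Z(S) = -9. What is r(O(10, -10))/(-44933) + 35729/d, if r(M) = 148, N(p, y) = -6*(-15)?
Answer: 1605397837/4043970 ≈ 396.99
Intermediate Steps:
Z(S) = 13 (Z(S) = 4 - 1*(-9) = 4 + 9 = 13)
N(p, y) = 90
O(l, K) = K + l
d = 90
r(O(10, -10))/(-44933) + 35729/d = 148/(-44933) + 35729/90 = 148*(-1/44933) + 35729*(1/90) = -148/44933 + 35729/90 = 1605397837/4043970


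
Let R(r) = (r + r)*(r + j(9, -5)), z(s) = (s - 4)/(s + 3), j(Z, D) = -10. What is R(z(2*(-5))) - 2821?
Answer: -2853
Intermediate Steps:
z(s) = (-4 + s)/(3 + s)
R(r) = 2*r*(-10 + r) (R(r) = (r + r)*(r - 10) = (2*r)*(-10 + r) = 2*r*(-10 + r))
R(z(2*(-5))) - 2821 = 2*((-4 + 2*(-5))/(3 + 2*(-5)))*(-10 + (-4 + 2*(-5))/(3 + 2*(-5))) - 2821 = 2*((-4 - 10)/(3 - 10))*(-10 + (-4 - 10)/(3 - 10)) - 2821 = 2*(-14/(-7))*(-10 - 14/(-7)) - 2821 = 2*(-⅐*(-14))*(-10 - ⅐*(-14)) - 2821 = 2*2*(-10 + 2) - 2821 = 2*2*(-8) - 2821 = -32 - 2821 = -2853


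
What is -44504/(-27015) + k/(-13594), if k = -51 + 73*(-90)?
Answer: 783853691/367241910 ≈ 2.1344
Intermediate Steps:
k = -6621 (k = -51 - 6570 = -6621)
-44504/(-27015) + k/(-13594) = -44504/(-27015) - 6621/(-13594) = -44504*(-1/27015) - 6621*(-1/13594) = 44504/27015 + 6621/13594 = 783853691/367241910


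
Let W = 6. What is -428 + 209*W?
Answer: 826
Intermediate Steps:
-428 + 209*W = -428 + 209*6 = -428 + 1254 = 826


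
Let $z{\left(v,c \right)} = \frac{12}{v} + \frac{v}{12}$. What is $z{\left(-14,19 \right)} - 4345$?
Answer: $- \frac{182575}{42} \approx -4347.0$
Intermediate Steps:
$z{\left(v,c \right)} = \frac{12}{v} + \frac{v}{12}$ ($z{\left(v,c \right)} = \frac{12}{v} + v \frac{1}{12} = \frac{12}{v} + \frac{v}{12}$)
$z{\left(-14,19 \right)} - 4345 = \left(\frac{12}{-14} + \frac{1}{12} \left(-14\right)\right) - 4345 = \left(12 \left(- \frac{1}{14}\right) - \frac{7}{6}\right) - 4345 = \left(- \frac{6}{7} - \frac{7}{6}\right) - 4345 = - \frac{85}{42} - 4345 = - \frac{182575}{42}$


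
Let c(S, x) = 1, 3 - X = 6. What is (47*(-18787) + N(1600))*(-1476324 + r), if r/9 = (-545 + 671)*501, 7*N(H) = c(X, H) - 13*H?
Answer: 5632341903180/7 ≈ 8.0462e+11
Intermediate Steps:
X = -3 (X = 3 - 1*6 = 3 - 6 = -3)
N(H) = ⅐ - 13*H/7 (N(H) = (1 - 13*H)/7 = ⅐ - 13*H/7)
r = 568134 (r = 9*((-545 + 671)*501) = 9*(126*501) = 9*63126 = 568134)
(47*(-18787) + N(1600))*(-1476324 + r) = (47*(-18787) + (⅐ - 13/7*1600))*(-1476324 + 568134) = (-882989 + (⅐ - 20800/7))*(-908190) = (-882989 - 20799/7)*(-908190) = -6201722/7*(-908190) = 5632341903180/7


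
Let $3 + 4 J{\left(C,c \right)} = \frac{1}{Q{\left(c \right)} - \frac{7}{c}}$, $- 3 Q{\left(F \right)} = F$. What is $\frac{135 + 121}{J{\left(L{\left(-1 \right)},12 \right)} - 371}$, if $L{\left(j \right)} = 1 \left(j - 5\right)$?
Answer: $- \frac{56320}{81797} \approx -0.68853$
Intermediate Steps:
$Q{\left(F \right)} = - \frac{F}{3}$
$L{\left(j \right)} = -5 + j$ ($L{\left(j \right)} = 1 \left(-5 + j\right) = -5 + j$)
$J{\left(C,c \right)} = - \frac{3}{4} + \frac{1}{4 \left(- \frac{7}{c} - \frac{c}{3}\right)}$ ($J{\left(C,c \right)} = - \frac{3}{4} + \frac{1}{4 \left(- \frac{c}{3} - \frac{7}{c}\right)} = - \frac{3}{4} + \frac{1}{4 \left(- \frac{7}{c} - \frac{c}{3}\right)}$)
$\frac{135 + 121}{J{\left(L{\left(-1 \right)},12 \right)} - 371} = \frac{135 + 121}{\frac{3 \left(21 + 12 + 12^{2}\right)}{4 \left(-21 - 12^{2}\right)} - 371} = \frac{256}{\frac{3 \left(21 + 12 + 144\right)}{4 \left(-21 - 144\right)} - 371} = \frac{256}{\frac{3}{4} \frac{1}{-21 - 144} \cdot 177 - 371} = \frac{256}{\frac{3}{4} \frac{1}{-165} \cdot 177 - 371} = \frac{256}{\frac{3}{4} \left(- \frac{1}{165}\right) 177 - 371} = \frac{256}{- \frac{177}{220} - 371} = \frac{256}{- \frac{81797}{220}} = 256 \left(- \frac{220}{81797}\right) = - \frac{56320}{81797}$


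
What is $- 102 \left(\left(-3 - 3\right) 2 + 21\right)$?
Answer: $-918$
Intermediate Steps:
$- 102 \left(\left(-3 - 3\right) 2 + 21\right) = - 102 \left(\left(-6\right) 2 + 21\right) = - 102 \left(-12 + 21\right) = \left(-102\right) 9 = -918$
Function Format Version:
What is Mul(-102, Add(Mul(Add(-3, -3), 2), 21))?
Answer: -918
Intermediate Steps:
Mul(-102, Add(Mul(Add(-3, -3), 2), 21)) = Mul(-102, Add(Mul(-6, 2), 21)) = Mul(-102, Add(-12, 21)) = Mul(-102, 9) = -918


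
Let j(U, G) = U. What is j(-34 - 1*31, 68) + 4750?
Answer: 4685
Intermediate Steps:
j(-34 - 1*31, 68) + 4750 = (-34 - 1*31) + 4750 = (-34 - 31) + 4750 = -65 + 4750 = 4685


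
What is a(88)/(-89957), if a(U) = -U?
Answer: 88/89957 ≈ 0.00097824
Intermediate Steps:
a(88)/(-89957) = -1*88/(-89957) = -88*(-1/89957) = 88/89957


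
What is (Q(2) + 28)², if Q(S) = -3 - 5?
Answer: 400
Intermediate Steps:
Q(S) = -8
(Q(2) + 28)² = (-8 + 28)² = 20² = 400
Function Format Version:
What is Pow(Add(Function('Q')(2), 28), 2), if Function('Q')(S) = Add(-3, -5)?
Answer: 400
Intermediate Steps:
Function('Q')(S) = -8
Pow(Add(Function('Q')(2), 28), 2) = Pow(Add(-8, 28), 2) = Pow(20, 2) = 400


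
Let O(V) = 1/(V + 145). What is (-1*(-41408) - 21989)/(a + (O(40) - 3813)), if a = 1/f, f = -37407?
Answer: -3632032665/713163449 ≈ -5.0928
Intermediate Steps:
O(V) = 1/(145 + V)
a = -1/37407 (a = 1/(-37407) = -1/37407 ≈ -2.6733e-5)
(-1*(-41408) - 21989)/(a + (O(40) - 3813)) = (-1*(-41408) - 21989)/(-1/37407 + (1/(145 + 40) - 3813)) = (41408 - 21989)/(-1/37407 + (1/185 - 3813)) = 19419/(-1/37407 + (1/185 - 3813)) = 19419/(-1/37407 - 705404/185) = 19419/(-713163449/187035) = 19419*(-187035/713163449) = -3632032665/713163449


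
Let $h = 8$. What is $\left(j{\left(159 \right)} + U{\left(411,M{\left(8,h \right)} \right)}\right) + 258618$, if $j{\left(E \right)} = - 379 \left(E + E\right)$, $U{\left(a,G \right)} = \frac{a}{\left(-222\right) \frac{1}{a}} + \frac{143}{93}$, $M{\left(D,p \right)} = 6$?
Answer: $\frac{945150703}{6882} \approx 1.3734 \cdot 10^{5}$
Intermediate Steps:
$U{\left(a,G \right)} = \frac{143}{93} - \frac{a^{2}}{222}$ ($U{\left(a,G \right)} = a \left(- \frac{a}{222}\right) + 143 \cdot \frac{1}{93} = - \frac{a^{2}}{222} + \frac{143}{93} = \frac{143}{93} - \frac{a^{2}}{222}$)
$j{\left(E \right)} = - 758 E$ ($j{\left(E \right)} = - 379 \cdot 2 E = - 758 E$)
$\left(j{\left(159 \right)} + U{\left(411,M{\left(8,h \right)} \right)}\right) + 258618 = \left(\left(-758\right) 159 + \left(\frac{143}{93} - \frac{411^{2}}{222}\right)\right) + 258618 = \left(-120522 + \left(\frac{143}{93} - \frac{56307}{74}\right)\right) + 258618 = \left(-120522 - \frac{5225969}{6882}\right) + 258618 = - \frac{834658373}{6882} + 258618 = \frac{945150703}{6882}$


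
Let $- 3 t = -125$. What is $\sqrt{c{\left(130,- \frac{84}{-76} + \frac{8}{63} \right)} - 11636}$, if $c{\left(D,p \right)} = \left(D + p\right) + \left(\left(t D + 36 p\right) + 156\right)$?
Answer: $\frac{5 i \sqrt{37493365}}{399} \approx 76.732 i$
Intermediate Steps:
$t = \frac{125}{3}$ ($t = \left(- \frac{1}{3}\right) \left(-125\right) = \frac{125}{3} \approx 41.667$)
$c{\left(D,p \right)} = 156 + 37 p + \frac{128 D}{3}$ ($c{\left(D,p \right)} = \left(D + p\right) + \left(\left(\frac{125 D}{3} + 36 p\right) + 156\right) = \left(D + p\right) + \left(\left(36 p + \frac{125 D}{3}\right) + 156\right) = \left(D + p\right) + \left(156 + 36 p + \frac{125 D}{3}\right) = 156 + 37 p + \frac{128 D}{3}$)
$\sqrt{c{\left(130,- \frac{84}{-76} + \frac{8}{63} \right)} - 11636} = \sqrt{\left(156 + 37 \left(- \frac{84}{-76} + \frac{8}{63}\right) + \frac{128}{3} \cdot 130\right) - 11636} = \sqrt{\left(156 + 37 \left(\left(-84\right) \left(- \frac{1}{76}\right) + 8 \cdot \frac{1}{63}\right) + \frac{16640}{3}\right) - 11636} = \sqrt{\left(156 + 37 \left(\frac{21}{19} + \frac{8}{63}\right) + \frac{16640}{3}\right) - 11636} = \sqrt{\left(156 + 37 \cdot \frac{1475}{1197} + \frac{16640}{3}\right) - 11636} = \sqrt{\left(156 + \frac{54575}{1197} + \frac{16640}{3}\right) - 11636} = \sqrt{\frac{6880667}{1197} - 11636} = \sqrt{- \frac{7047625}{1197}} = \frac{5 i \sqrt{37493365}}{399}$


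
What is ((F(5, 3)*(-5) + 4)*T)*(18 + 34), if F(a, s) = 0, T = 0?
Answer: 0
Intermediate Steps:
((F(5, 3)*(-5) + 4)*T)*(18 + 34) = ((0*(-5) + 4)*0)*(18 + 34) = ((0 + 4)*0)*52 = (4*0)*52 = 0*52 = 0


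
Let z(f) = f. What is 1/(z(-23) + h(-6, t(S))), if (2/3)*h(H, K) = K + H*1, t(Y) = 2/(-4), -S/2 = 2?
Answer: -4/131 ≈ -0.030534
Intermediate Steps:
S = -4 (S = -2*2 = -4)
t(Y) = -½ (t(Y) = 2*(-¼) = -½)
h(H, K) = 3*H/2 + 3*K/2 (h(H, K) = 3*(K + H*1)/2 = 3*(K + H)/2 = 3*(H + K)/2 = 3*H/2 + 3*K/2)
1/(z(-23) + h(-6, t(S))) = 1/(-23 + ((3/2)*(-6) + (3/2)*(-½))) = 1/(-23 + (-9 - ¾)) = 1/(-23 - 39/4) = 1/(-131/4) = -4/131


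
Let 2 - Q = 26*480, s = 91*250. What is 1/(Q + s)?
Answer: 1/10272 ≈ 9.7352e-5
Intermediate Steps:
s = 22750
Q = -12478 (Q = 2 - 26*480 = 2 - 1*12480 = 2 - 12480 = -12478)
1/(Q + s) = 1/(-12478 + 22750) = 1/10272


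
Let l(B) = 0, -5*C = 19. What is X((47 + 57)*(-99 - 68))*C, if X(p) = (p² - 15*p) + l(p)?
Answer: -5736250936/5 ≈ -1.1473e+9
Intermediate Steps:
C = -19/5 (C = -⅕*19 = -19/5 ≈ -3.8000)
X(p) = p² - 15*p (X(p) = (p² - 15*p) + 0 = p² - 15*p)
X((47 + 57)*(-99 - 68))*C = (((47 + 57)*(-99 - 68))*(-15 + (47 + 57)*(-99 - 68)))*(-19/5) = ((104*(-167))*(-15 + 104*(-167)))*(-19/5) = -17368*(-15 - 17368)*(-19/5) = -17368*(-17383)*(-19/5) = 301907944*(-19/5) = -5736250936/5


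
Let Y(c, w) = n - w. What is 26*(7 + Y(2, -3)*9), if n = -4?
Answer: -52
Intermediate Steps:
Y(c, w) = -4 - w
26*(7 + Y(2, -3)*9) = 26*(7 + (-4 - 1*(-3))*9) = 26*(7 + (-4 + 3)*9) = 26*(7 - 1*9) = 26*(7 - 9) = 26*(-2) = -52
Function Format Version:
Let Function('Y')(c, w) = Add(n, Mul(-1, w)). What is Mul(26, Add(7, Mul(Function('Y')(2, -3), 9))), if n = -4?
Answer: -52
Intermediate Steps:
Function('Y')(c, w) = Add(-4, Mul(-1, w))
Mul(26, Add(7, Mul(Function('Y')(2, -3), 9))) = Mul(26, Add(7, Mul(Add(-4, Mul(-1, -3)), 9))) = Mul(26, Add(7, Mul(Add(-4, 3), 9))) = Mul(26, Add(7, Mul(-1, 9))) = Mul(26, Add(7, -9)) = Mul(26, -2) = -52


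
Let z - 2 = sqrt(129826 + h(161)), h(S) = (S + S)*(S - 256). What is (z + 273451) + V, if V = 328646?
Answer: 602099 + 2*sqrt(24809) ≈ 6.0241e+5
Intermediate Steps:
h(S) = 2*S*(-256 + S) (h(S) = (2*S)*(-256 + S) = 2*S*(-256 + S))
z = 2 + 2*sqrt(24809) (z = 2 + sqrt(129826 + 2*161*(-256 + 161)) = 2 + sqrt(129826 + 2*161*(-95)) = 2 + sqrt(129826 - 30590) = 2 + sqrt(99236) = 2 + 2*sqrt(24809) ≈ 317.02)
(z + 273451) + V = ((2 + 2*sqrt(24809)) + 273451) + 328646 = (273453 + 2*sqrt(24809)) + 328646 = 602099 + 2*sqrt(24809)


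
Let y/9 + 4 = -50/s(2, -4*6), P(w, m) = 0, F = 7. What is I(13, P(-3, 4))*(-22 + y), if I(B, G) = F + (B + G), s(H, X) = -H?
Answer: 3340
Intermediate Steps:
I(B, G) = 7 + B + G (I(B, G) = 7 + (B + G) = 7 + B + G)
y = 189 (y = -36 + 9*(-50/((-1*2))) = -36 + 9*(-50/(-2)) = -36 + 9*(-50*(-½)) = -36 + 9*25 = -36 + 225 = 189)
I(13, P(-3, 4))*(-22 + y) = (7 + 13 + 0)*(-22 + 189) = 20*167 = 3340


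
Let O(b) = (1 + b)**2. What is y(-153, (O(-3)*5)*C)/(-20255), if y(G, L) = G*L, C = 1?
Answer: 612/4051 ≈ 0.15107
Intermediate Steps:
y(-153, (O(-3)*5)*C)/(-20255) = -153*(1 - 3)**2*5/(-20255) = -153*(-2)**2*5*(-1/20255) = -153*4*5*(-1/20255) = -3060*(-1/20255) = 612/4051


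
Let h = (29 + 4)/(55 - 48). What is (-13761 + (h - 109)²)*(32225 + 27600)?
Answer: -8458596925/49 ≈ -1.7262e+8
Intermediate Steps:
h = 33/7 ≈ 4.7143
(-13761 + (h - 109)²)*(32225 + 27600) = (-13761 + (33/7 - 109)²)*(32225 + 27600) = (-13761 + (-730/7)²)*59825 = (-13761 + 532900/49)*59825 = -141389/49*59825 = -8458596925/49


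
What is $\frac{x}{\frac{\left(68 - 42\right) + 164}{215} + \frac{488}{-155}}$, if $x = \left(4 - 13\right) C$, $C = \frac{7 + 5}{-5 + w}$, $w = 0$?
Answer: $- \frac{71982}{7547} \approx -9.5378$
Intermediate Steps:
$C = - \frac{12}{5}$ ($C = \frac{7 + 5}{-5 + 0} = \frac{12}{-5} = 12 \left(- \frac{1}{5}\right) = - \frac{12}{5} \approx -2.4$)
$x = \frac{108}{5}$ ($x = \left(4 - 13\right) \left(- \frac{12}{5}\right) = \left(-9\right) \left(- \frac{12}{5}\right) = \frac{108}{5} \approx 21.6$)
$\frac{x}{\frac{\left(68 - 42\right) + 164}{215} + \frac{488}{-155}} = \frac{108}{5 \left(\frac{\left(68 - 42\right) + 164}{215} + \frac{488}{-155}\right)} = \frac{108}{5 \left(\left(26 + 164\right) \frac{1}{215} + 488 \left(- \frac{1}{155}\right)\right)} = \frac{108}{5 \left(190 \cdot \frac{1}{215} - \frac{488}{155}\right)} = \frac{108}{5 \left(\frac{38}{43} - \frac{488}{155}\right)} = \frac{108}{5 \left(- \frac{15094}{6665}\right)} = \frac{108}{5} \left(- \frac{6665}{15094}\right) = - \frac{71982}{7547}$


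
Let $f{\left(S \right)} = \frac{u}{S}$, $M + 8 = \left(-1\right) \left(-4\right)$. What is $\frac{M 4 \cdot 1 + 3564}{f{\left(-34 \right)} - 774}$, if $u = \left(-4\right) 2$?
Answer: $- \frac{30158}{6577} \approx -4.5854$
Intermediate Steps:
$M = -4$ ($M = -8 - -4 = -8 + 4 = -4$)
$u = -8$
$f{\left(S \right)} = - \frac{8}{S}$
$\frac{M 4 \cdot 1 + 3564}{f{\left(-34 \right)} - 774} = \frac{\left(-4\right) 4 \cdot 1 + 3564}{- \frac{8}{-34} - 774} = \frac{\left(-16\right) 1 + 3564}{\left(-8\right) \left(- \frac{1}{34}\right) - 774} = \frac{-16 + 3564}{\frac{4}{17} - 774} = \frac{3548}{- \frac{13154}{17}} = 3548 \left(- \frac{17}{13154}\right) = - \frac{30158}{6577}$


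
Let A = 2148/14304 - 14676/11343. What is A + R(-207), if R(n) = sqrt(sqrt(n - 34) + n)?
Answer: -5154465/4506952 + sqrt(-207 + I*sqrt(241)) ≈ -0.60455 + 14.398*I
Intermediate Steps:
A = -5154465/4506952 (A = 2148*(1/14304) - 14676*1/11343 = 179/1192 - 4892/3781 = -5154465/4506952 ≈ -1.1437)
R(n) = sqrt(n + sqrt(-34 + n)) (R(n) = sqrt(sqrt(-34 + n) + n) = sqrt(n + sqrt(-34 + n)))
A + R(-207) = -5154465/4506952 + sqrt(-207 + sqrt(-34 - 207)) = -5154465/4506952 + sqrt(-207 + sqrt(-241)) = -5154465/4506952 + sqrt(-207 + I*sqrt(241))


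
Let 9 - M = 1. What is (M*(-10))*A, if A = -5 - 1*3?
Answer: 640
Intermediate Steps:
M = 8 (M = 9 - 1*1 = 9 - 1 = 8)
A = -8 (A = -5 - 3 = -8)
(M*(-10))*A = (8*(-10))*(-8) = -80*(-8) = 640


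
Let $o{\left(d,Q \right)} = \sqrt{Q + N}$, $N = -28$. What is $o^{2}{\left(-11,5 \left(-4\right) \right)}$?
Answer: $-48$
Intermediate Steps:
$o{\left(d,Q \right)} = \sqrt{-28 + Q}$ ($o{\left(d,Q \right)} = \sqrt{Q - 28} = \sqrt{-28 + Q}$)
$o^{2}{\left(-11,5 \left(-4\right) \right)} = \left(\sqrt{-28 + 5 \left(-4\right)}\right)^{2} = \left(\sqrt{-28 - 20}\right)^{2} = \left(\sqrt{-48}\right)^{2} = \left(4 i \sqrt{3}\right)^{2} = -48$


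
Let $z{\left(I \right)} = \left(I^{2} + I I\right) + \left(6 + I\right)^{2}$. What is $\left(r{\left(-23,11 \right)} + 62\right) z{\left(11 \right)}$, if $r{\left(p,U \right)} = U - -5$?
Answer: $41418$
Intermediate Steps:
$r{\left(p,U \right)} = 5 + U$ ($r{\left(p,U \right)} = U + 5 = 5 + U$)
$z{\left(I \right)} = \left(6 + I\right)^{2} + 2 I^{2}$ ($z{\left(I \right)} = \left(I^{2} + I^{2}\right) + \left(6 + I\right)^{2} = 2 I^{2} + \left(6 + I\right)^{2} = \left(6 + I\right)^{2} + 2 I^{2}$)
$\left(r{\left(-23,11 \right)} + 62\right) z{\left(11 \right)} = \left(\left(5 + 11\right) + 62\right) \left(\left(6 + 11\right)^{2} + 2 \cdot 11^{2}\right) = \left(16 + 62\right) \left(17^{2} + 2 \cdot 121\right) = 78 \left(289 + 242\right) = 78 \cdot 531 = 41418$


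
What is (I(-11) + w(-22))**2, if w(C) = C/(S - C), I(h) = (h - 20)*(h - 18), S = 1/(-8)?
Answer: 24695808201/30625 ≈ 8.0639e+5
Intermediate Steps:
S = -1/8 ≈ -0.12500
I(h) = (-20 + h)*(-18 + h)
w(C) = C/(-1/8 - C)
(I(-11) + w(-22))**2 = ((360 + (-11)**2 - 38*(-11)) - 8*(-22)/(1 + 8*(-22)))**2 = ((360 + 121 + 418) - 8*(-22)/(1 - 176))**2 = (899 - 8*(-22)/(-175))**2 = (899 - 8*(-22)*(-1/175))**2 = (899 - 176/175)**2 = (157149/175)**2 = 24695808201/30625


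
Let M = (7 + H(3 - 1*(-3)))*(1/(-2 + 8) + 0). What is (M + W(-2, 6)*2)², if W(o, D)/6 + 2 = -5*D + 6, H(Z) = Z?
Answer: 3455881/36 ≈ 95997.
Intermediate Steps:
W(o, D) = 24 - 30*D (W(o, D) = -12 + 6*(-5*D + 6) = -12 + 6*(6 - 5*D) = -12 + (36 - 30*D) = 24 - 30*D)
M = 13/6 (M = (7 + (3 - 1*(-3)))*(1/(-2 + 8) + 0) = (7 + (3 + 3))*(1/6 + 0) = (7 + 6)*(⅙ + 0) = 13*(⅙) = 13/6 ≈ 2.1667)
(M + W(-2, 6)*2)² = (13/6 + (24 - 30*6)*2)² = (13/6 + (24 - 180)*2)² = (13/6 - 156*2)² = (13/6 - 312)² = (-1859/6)² = 3455881/36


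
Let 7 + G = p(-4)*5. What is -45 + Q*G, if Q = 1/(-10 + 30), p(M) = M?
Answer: -927/20 ≈ -46.350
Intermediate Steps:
Q = 1/20 ≈ 0.050000
G = -27 (G = -7 - 4*5 = -7 - 20 = -27)
-45 + Q*G = -45 + (1/20)*(-27) = -45 - 27/20 = -927/20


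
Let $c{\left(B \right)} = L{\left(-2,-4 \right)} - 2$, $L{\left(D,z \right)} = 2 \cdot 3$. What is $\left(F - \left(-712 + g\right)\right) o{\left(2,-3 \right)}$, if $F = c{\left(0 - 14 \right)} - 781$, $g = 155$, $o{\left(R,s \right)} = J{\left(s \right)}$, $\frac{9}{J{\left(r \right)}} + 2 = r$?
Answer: $396$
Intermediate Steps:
$J{\left(r \right)} = \frac{9}{-2 + r}$
$o{\left(R,s \right)} = \frac{9}{-2 + s}$
$L{\left(D,z \right)} = 6$
$c{\left(B \right)} = 4$ ($c{\left(B \right)} = 6 - 2 = 4$)
$F = -777$ ($F = 4 - 781 = -777$)
$\left(F - \left(-712 + g\right)\right) o{\left(2,-3 \right)} = \left(-777 + \left(712 - 155\right)\right) \frac{9}{-2 - 3} = \left(-777 + \left(712 - 155\right)\right) \frac{9}{-5} = \left(-777 + 557\right) 9 \left(- \frac{1}{5}\right) = \left(-220\right) \left(- \frac{9}{5}\right) = 396$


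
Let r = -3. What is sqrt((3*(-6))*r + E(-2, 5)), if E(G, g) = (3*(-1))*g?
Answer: sqrt(39) ≈ 6.2450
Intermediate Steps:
E(G, g) = -3*g
sqrt((3*(-6))*r + E(-2, 5)) = sqrt((3*(-6))*(-3) - 3*5) = sqrt(-18*(-3) - 15) = sqrt(54 - 15) = sqrt(39)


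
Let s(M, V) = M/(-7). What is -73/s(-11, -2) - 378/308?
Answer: -1049/22 ≈ -47.682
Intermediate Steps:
s(M, V) = -M/7 (s(M, V) = M*(-1/7) = -M/7)
-73/s(-11, -2) - 378/308 = -73/((-1/7*(-11))) - 378/308 = -73/11/7 - 378*1/308 = -73*7/11 - 27/22 = -511/11 - 27/22 = -1049/22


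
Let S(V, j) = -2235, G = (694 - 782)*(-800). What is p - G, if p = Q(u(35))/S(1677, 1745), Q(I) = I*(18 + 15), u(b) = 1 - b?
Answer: -52447626/745 ≈ -70400.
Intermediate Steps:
G = 70400 (G = -88*(-800) = 70400)
Q(I) = 33*I (Q(I) = I*33 = 33*I)
p = 374/745 (p = (33*(1 - 1*35))/(-2235) = (33*(1 - 35))*(-1/2235) = (33*(-34))*(-1/2235) = -1122*(-1/2235) = 374/745 ≈ 0.50201)
p - G = 374/745 - 1*70400 = 374/745 - 70400 = -52447626/745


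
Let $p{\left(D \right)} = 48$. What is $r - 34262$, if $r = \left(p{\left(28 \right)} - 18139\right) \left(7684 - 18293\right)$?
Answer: $191893157$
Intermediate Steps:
$r = 191927419$ ($r = \left(48 - 18139\right) \left(7684 - 18293\right) = \left(-18091\right) \left(-10609\right) = 191927419$)
$r - 34262 = 191927419 - 34262 = 191893157$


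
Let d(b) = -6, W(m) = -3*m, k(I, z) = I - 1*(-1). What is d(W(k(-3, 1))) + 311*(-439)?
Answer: -136535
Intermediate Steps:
k(I, z) = 1 + I (k(I, z) = I + 1 = 1 + I)
d(W(k(-3, 1))) + 311*(-439) = -6 + 311*(-439) = -6 - 136529 = -136535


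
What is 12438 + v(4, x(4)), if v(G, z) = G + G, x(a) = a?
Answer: 12446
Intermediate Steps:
v(G, z) = 2*G
12438 + v(4, x(4)) = 12438 + 2*4 = 12438 + 8 = 12446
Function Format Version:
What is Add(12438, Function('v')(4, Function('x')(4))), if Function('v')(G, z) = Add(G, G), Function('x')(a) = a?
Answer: 12446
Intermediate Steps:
Function('v')(G, z) = Mul(2, G)
Add(12438, Function('v')(4, Function('x')(4))) = Add(12438, Mul(2, 4)) = Add(12438, 8) = 12446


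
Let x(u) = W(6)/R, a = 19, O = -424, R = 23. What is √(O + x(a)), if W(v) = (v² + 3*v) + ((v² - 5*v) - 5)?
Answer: I*√223031/23 ≈ 20.533*I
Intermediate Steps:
W(v) = -5 - 2*v + 2*v² (W(v) = (v² + 3*v) + (-5 + v² - 5*v) = -5 - 2*v + 2*v²)
x(u) = 55/23 (x(u) = (-5 - 2*6 + 2*6²)/23 = (-5 - 12 + 2*36)*(1/23) = (-5 - 12 + 72)*(1/23) = 55*(1/23) = 55/23)
√(O + x(a)) = √(-424 + 55/23) = √(-9697/23) = I*√223031/23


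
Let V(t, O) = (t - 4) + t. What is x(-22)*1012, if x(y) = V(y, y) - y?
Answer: -26312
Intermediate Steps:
V(t, O) = -4 + 2*t (V(t, O) = (-4 + t) + t = -4 + 2*t)
x(y) = -4 + y (x(y) = (-4 + 2*y) - y = -4 + y)
x(-22)*1012 = (-4 - 22)*1012 = -26*1012 = -26312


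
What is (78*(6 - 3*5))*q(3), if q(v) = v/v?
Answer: -702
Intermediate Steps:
q(v) = 1
(78*(6 - 3*5))*q(3) = (78*(6 - 3*5))*1 = (78*(6 - 15))*1 = (78*(-9))*1 = -702*1 = -702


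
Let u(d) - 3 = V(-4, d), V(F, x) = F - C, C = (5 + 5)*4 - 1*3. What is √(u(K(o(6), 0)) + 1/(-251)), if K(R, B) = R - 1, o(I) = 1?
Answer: I*√2394289/251 ≈ 6.1647*I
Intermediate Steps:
C = 37 (C = 10*4 - 3 = 40 - 3 = 37)
V(F, x) = -37 + F (V(F, x) = F - 1*37 = F - 37 = -37 + F)
K(R, B) = -1 + R
u(d) = -38 (u(d) = 3 + (-37 - 4) = 3 - 41 = -38)
√(u(K(o(6), 0)) + 1/(-251)) = √(-38 + 1/(-251)) = √(-38 - 1/251) = √(-9539/251) = I*√2394289/251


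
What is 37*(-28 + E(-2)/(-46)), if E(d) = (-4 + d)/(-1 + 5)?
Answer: -95201/92 ≈ -1034.8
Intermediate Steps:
E(d) = -1 + d/4 (E(d) = (-4 + d)/4 = (-4 + d)*(¼) = -1 + d/4)
37*(-28 + E(-2)/(-46)) = 37*(-28 + (-1 + (¼)*(-2))/(-46)) = 37*(-28 + (-1 - ½)*(-1/46)) = 37*(-28 - 3/2*(-1/46)) = 37*(-28 + 3/92) = 37*(-2573/92) = -95201/92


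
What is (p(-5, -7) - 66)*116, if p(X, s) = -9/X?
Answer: -37236/5 ≈ -7447.2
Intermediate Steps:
(p(-5, -7) - 66)*116 = (-9/(-5) - 66)*116 = (-9*(-1/5) - 66)*116 = (9/5 - 66)*116 = -321/5*116 = -37236/5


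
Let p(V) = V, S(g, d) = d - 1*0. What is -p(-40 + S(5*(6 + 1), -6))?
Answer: 46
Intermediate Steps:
S(g, d) = d (S(g, d) = d + 0 = d)
-p(-40 + S(5*(6 + 1), -6)) = -(-40 - 6) = -1*(-46) = 46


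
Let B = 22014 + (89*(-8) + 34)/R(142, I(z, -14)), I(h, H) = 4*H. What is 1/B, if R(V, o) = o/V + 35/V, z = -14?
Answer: 7/186190 ≈ 3.7596e-5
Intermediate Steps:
R(V, o) = 35/V + o/V
B = 186190/7 (B = 22014 + (89*(-8) + 34)/(((35 + 4*(-14))/142)) = 22014 + (-712 + 34)/(((35 - 56)/142)) = 22014 - 678/((1/142)*(-21)) = 22014 - 678/(-21/142) = 22014 - 678*(-142/21) = 22014 + 32092/7 = 186190/7 ≈ 26599.)
1/B = 1/(186190/7) = 7/186190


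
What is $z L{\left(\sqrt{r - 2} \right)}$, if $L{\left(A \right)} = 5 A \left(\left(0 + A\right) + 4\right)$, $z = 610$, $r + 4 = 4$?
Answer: $-6100 + 12200 i \sqrt{2} \approx -6100.0 + 17253.0 i$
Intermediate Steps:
$r = 0$ ($r = -4 + 4 = 0$)
$L{\left(A \right)} = 5 A \left(4 + A\right)$ ($L{\left(A \right)} = 5 A \left(A + 4\right) = 5 A \left(4 + A\right)$)
$z L{\left(\sqrt{r - 2} \right)} = 610 \cdot 5 \sqrt{0 - 2} \left(4 + \sqrt{0 - 2}\right) = 610 \cdot 5 \sqrt{-2} \left(4 + \sqrt{-2}\right) = 610 \cdot 5 i \sqrt{2} \left(4 + i \sqrt{2}\right) = 3050 i \sqrt{2} \left(4 + i \sqrt{2}\right)$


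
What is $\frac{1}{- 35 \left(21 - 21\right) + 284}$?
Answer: $\frac{1}{284} \approx 0.0035211$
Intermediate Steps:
$\frac{1}{- 35 \left(21 - 21\right) + 284} = \frac{1}{\left(-35\right) 0 + 284} = \frac{1}{0 + 284} = \frac{1}{284}$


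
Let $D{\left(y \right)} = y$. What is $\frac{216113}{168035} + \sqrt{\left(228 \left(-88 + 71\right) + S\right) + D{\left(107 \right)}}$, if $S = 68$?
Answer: $\frac{216113}{168035} + i \sqrt{3701} \approx 1.2861 + 60.836 i$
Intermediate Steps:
$\frac{216113}{168035} + \sqrt{\left(228 \left(-88 + 71\right) + S\right) + D{\left(107 \right)}} = \frac{216113}{168035} + \sqrt{\left(228 \left(-88 + 71\right) + 68\right) + 107} = 216113 \cdot \frac{1}{168035} + \sqrt{\left(228 \left(-17\right) + 68\right) + 107} = \frac{216113}{168035} + \sqrt{\left(-3876 + 68\right) + 107} = \frac{216113}{168035} + \sqrt{-3808 + 107} = \frac{216113}{168035} + \sqrt{-3701} = \frac{216113}{168035} + i \sqrt{3701}$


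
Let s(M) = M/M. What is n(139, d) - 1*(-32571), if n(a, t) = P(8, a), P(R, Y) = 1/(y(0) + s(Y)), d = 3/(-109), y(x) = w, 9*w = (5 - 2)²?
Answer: 65143/2 ≈ 32572.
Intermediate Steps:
w = 1 (w = (5 - 2)²/9 = (⅑)*3² = (⅑)*9 = 1)
y(x) = 1
s(M) = 1
d = -3/109 (d = 3*(-1/109) = -3/109 ≈ -0.027523)
P(R, Y) = ½ (P(R, Y) = 1/(1 + 1) = 1/2 = ½)
n(a, t) = ½
n(139, d) - 1*(-32571) = ½ - 1*(-32571) = ½ + 32571 = 65143/2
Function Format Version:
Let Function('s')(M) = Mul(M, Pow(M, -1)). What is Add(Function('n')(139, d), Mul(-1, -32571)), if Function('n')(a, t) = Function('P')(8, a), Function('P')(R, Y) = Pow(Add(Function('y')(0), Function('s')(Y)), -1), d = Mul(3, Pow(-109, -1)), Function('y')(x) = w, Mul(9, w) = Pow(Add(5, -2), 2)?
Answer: Rational(65143, 2) ≈ 32572.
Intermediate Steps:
w = 1 (w = Mul(Rational(1, 9), Pow(Add(5, -2), 2)) = Mul(Rational(1, 9), Pow(3, 2)) = Mul(Rational(1, 9), 9) = 1)
Function('y')(x) = 1
Function('s')(M) = 1
d = Rational(-3, 109) (d = Mul(3, Rational(-1, 109)) = Rational(-3, 109) ≈ -0.027523)
Function('P')(R, Y) = Rational(1, 2) (Function('P')(R, Y) = Pow(Add(1, 1), -1) = Pow(2, -1) = Rational(1, 2))
Function('n')(a, t) = Rational(1, 2)
Add(Function('n')(139, d), Mul(-1, -32571)) = Add(Rational(1, 2), Mul(-1, -32571)) = Add(Rational(1, 2), 32571) = Rational(65143, 2)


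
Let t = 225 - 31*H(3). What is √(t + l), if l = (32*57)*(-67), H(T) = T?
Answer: 6*I*√3391 ≈ 349.39*I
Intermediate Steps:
t = 132 (t = 225 - 31*3 = 225 - 93 = 132)
l = -122208 (l = 1824*(-67) = -122208)
√(t + l) = √(132 - 122208) = √(-122076) = 6*I*√3391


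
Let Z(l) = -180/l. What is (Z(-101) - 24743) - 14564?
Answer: -3969827/101 ≈ -39305.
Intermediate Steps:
(Z(-101) - 24743) - 14564 = (-180/(-101) - 24743) - 14564 = (-180*(-1/101) - 24743) - 14564 = (180/101 - 24743) - 14564 = -2498863/101 - 14564 = -3969827/101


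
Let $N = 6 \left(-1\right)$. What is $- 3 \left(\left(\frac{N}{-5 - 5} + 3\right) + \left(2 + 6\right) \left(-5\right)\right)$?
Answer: $\frac{546}{5} \approx 109.2$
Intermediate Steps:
$N = -6$
$- 3 \left(\left(\frac{N}{-5 - 5} + 3\right) + \left(2 + 6\right) \left(-5\right)\right) = - 3 \left(\left(\frac{1}{-5 - 5} \left(-6\right) + 3\right) + \left(2 + 6\right) \left(-5\right)\right) = - 3 \left(\left(\frac{1}{-10} \left(-6\right) + 3\right) + 8 \left(-5\right)\right) = - 3 \left(\left(\left(- \frac{1}{10}\right) \left(-6\right) + 3\right) - 40\right) = - 3 \left(\left(\frac{3}{5} + 3\right) - 40\right) = - 3 \left(\frac{18}{5} - 40\right) = \left(-3\right) \left(- \frac{182}{5}\right) = \frac{546}{5}$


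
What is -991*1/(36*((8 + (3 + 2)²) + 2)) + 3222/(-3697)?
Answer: -7723447/4658220 ≈ -1.6580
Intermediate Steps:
-991*1/(36*((8 + (3 + 2)²) + 2)) + 3222/(-3697) = -991*1/(36*((8 + 5²) + 2)) + 3222*(-1/3697) = -991*1/(36*((8 + 25) + 2)) - 3222/3697 = -991*1/(36*(33 + 2)) - 3222/3697 = -991/(36*35) - 3222/3697 = -991/1260 - 3222/3697 = -7723447/4658220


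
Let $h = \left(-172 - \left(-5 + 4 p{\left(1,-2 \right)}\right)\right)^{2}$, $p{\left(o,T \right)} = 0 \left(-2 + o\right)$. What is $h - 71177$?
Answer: $-43288$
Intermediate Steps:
$p{\left(o,T \right)} = 0$
$h = 27889$ ($h = \left(-172 + \left(5 - 0\right)\right)^{2} = \left(-172 + \left(5 + 0\right)\right)^{2} = \left(-172 + 5\right)^{2} = \left(-167\right)^{2} = 27889$)
$h - 71177 = 27889 - 71177 = -43288$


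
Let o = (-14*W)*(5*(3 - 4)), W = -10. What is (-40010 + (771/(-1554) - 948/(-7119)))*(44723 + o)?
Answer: -44185883584351/25086 ≈ -1.7614e+9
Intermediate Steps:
o = -700 (o = (-14*(-10))*(5*(3 - 4)) = 140*(5*(-1)) = 140*(-5) = -700)
(-40010 + (771/(-1554) - 948/(-7119)))*(44723 + o) = (-40010 + (771/(-1554) - 948/(-7119)))*(44723 - 700) = (-40010 + (771*(-1/1554) - 948*(-1/7119)))*44023 = (-40010 + (-257/518 + 316/2373))*44023 = (-40010 - 63739/175602)*44023 = -7025899759/175602*44023 = -44185883584351/25086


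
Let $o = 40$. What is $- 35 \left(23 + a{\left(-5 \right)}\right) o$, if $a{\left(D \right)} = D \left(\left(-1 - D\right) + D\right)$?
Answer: $-39200$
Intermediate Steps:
$a{\left(D \right)} = - D$ ($a{\left(D \right)} = D \left(-1\right) = - D$)
$- 35 \left(23 + a{\left(-5 \right)}\right) o = - 35 \left(23 - -5\right) 40 = - 35 \left(23 + 5\right) 40 = \left(-35\right) 28 \cdot 40 = \left(-980\right) 40 = -39200$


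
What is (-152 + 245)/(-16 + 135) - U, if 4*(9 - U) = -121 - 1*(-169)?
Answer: 450/119 ≈ 3.7815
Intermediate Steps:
U = -3 (U = 9 - (-121 - 1*(-169))/4 = 9 - (-121 + 169)/4 = 9 - ¼*48 = 9 - 12 = -3)
(-152 + 245)/(-16 + 135) - U = (-152 + 245)/(-16 + 135) - 1*(-3) = 93/119 + 3 = 450/119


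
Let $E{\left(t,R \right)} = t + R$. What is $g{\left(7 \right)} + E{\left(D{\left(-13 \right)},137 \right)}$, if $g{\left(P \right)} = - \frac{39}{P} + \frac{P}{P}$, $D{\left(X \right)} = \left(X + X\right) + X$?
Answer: $\frac{654}{7} \approx 93.429$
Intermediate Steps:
$D{\left(X \right)} = 3 X$ ($D{\left(X \right)} = 2 X + X = 3 X$)
$E{\left(t,R \right)} = R + t$
$g{\left(P \right)} = 1 - \frac{39}{P}$ ($g{\left(P \right)} = - \frac{39}{P} + 1 = 1 - \frac{39}{P}$)
$g{\left(7 \right)} + E{\left(D{\left(-13 \right)},137 \right)} = \frac{-39 + 7}{7} + \left(137 + 3 \left(-13\right)\right) = \frac{1}{7} \left(-32\right) + \left(137 - 39\right) = - \frac{32}{7} + 98 = \frac{654}{7}$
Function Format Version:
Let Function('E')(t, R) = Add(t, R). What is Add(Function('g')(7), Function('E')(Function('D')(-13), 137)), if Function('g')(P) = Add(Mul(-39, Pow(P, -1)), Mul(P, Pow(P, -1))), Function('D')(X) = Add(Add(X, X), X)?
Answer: Rational(654, 7) ≈ 93.429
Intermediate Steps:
Function('D')(X) = Mul(3, X) (Function('D')(X) = Add(Mul(2, X), X) = Mul(3, X))
Function('E')(t, R) = Add(R, t)
Function('g')(P) = Add(1, Mul(-39, Pow(P, -1))) (Function('g')(P) = Add(Mul(-39, Pow(P, -1)), 1) = Add(1, Mul(-39, Pow(P, -1))))
Add(Function('g')(7), Function('E')(Function('D')(-13), 137)) = Add(Mul(Pow(7, -1), Add(-39, 7)), Add(137, Mul(3, -13))) = Add(Mul(Rational(1, 7), -32), Add(137, -39)) = Add(Rational(-32, 7), 98) = Rational(654, 7)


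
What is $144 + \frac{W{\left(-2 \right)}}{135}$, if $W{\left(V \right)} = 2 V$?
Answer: $\frac{19436}{135} \approx 143.97$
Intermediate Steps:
$144 + \frac{W{\left(-2 \right)}}{135} = 144 + \frac{2 \left(-2\right)}{135} = 144 - \frac{4}{135} = \frac{19436}{135}$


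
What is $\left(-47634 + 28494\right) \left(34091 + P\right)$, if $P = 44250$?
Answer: $-1499446740$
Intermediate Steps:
$\left(-47634 + 28494\right) \left(34091 + P\right) = \left(-47634 + 28494\right) \left(34091 + 44250\right) = \left(-19140\right) 78341 = -1499446740$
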